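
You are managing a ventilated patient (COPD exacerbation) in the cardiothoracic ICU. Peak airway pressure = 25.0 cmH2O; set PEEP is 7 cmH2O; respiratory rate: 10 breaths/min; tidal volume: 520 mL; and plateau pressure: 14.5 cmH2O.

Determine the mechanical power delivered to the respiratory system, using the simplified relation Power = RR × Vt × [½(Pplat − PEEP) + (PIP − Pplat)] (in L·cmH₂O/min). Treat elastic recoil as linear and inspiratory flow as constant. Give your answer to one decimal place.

74.1

Per-breath work = Vt × [½(Pplat−PEEP) + (PIP−Pplat)] = 0.520 × [0.5×7.5 + 10.5] = 0.520 × 14.25 = 7.41 L·cmH2O.
Power = 10 × 7.41 = 74.1 L·cmH2O/min.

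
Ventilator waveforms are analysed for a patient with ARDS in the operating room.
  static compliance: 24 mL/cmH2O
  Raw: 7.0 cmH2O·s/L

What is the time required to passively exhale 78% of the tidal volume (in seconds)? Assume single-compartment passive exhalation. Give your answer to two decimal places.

τ = R × C = 7.0 × 24 mL/cmH2O = 7.0 × 0.024 L/cmH2O = 0.168 s.
Exhaled fraction f = 1 − e^(−t/τ) → t = −τ·ln(1 − f) = −0.168·ln(0.22) = 0.2544 s.

0.25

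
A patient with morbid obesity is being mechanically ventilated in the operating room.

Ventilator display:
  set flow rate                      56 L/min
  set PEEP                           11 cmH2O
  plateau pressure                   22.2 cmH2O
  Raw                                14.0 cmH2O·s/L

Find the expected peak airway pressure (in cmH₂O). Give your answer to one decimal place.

35.3

Flow: 56 L/min ÷ 60 = 0.9333 L/s.
PIP = Pplat + Raw × flow = 22.2 + 14.0 × 0.9333 = 22.2 + 13.066 = 35.266 cmH2O.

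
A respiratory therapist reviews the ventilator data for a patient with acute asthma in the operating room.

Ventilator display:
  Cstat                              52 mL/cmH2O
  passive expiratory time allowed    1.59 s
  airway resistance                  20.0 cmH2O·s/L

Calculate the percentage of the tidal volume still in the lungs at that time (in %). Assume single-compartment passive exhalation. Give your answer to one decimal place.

τ = R × C = 20.0 × 52 mL/cmH2O = 20.0 × 0.052 L/cmH2O = 1.04 s.
Passive exhalation: V(t)/V₀ = e^(−t/τ) = e^(−1.59/1.04) = 0.2168.
Fraction remaining = 0.2168 → 21.68%.

21.7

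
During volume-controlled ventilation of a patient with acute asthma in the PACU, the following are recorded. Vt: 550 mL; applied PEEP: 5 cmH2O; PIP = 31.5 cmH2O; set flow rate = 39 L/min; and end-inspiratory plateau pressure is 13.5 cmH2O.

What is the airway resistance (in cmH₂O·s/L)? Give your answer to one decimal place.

27.7

Flow: 39 L/min ÷ 60 = 0.65 L/s.
Raw = (PIP − Pplat) / flow = (31.5 − 13.5) / 0.65 = 18.0 / 0.65 = 27.692 cmH2O·s/L.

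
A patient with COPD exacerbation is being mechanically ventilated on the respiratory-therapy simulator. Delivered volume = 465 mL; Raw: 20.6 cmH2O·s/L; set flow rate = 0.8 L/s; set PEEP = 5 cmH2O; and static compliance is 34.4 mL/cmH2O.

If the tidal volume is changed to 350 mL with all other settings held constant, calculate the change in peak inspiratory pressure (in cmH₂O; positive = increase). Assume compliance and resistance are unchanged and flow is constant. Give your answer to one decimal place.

-3.3

PIP = Vt/C + R·V̇ + PEEP (constant-flow equation of motion).
Only the elastic term changes: ΔPIP = ΔVt / C = (350 − 465) / 34.4 = -3.343 cmH2O.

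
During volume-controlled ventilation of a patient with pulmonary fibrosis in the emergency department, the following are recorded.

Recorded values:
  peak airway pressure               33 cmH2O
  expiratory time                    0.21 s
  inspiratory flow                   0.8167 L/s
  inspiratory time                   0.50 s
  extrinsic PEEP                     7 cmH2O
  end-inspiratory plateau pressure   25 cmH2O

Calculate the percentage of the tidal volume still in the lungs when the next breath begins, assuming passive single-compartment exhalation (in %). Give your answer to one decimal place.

Vt = flow × Ti = 0.8167 L/s × 0.50 s × 1000 mL/L = 408.35 mL.
R = (PIP − Pplat)/V̇ = (33 − 25) / 0.8167 = 8.0/0.8167 = 9.796 cmH2O·s/L.
C = Vt/(Pplat − PEEP) = 408.35 / (25 − 7) = 408.35/18.0 = 22.686 mL/cmH2O.
τ = R × C = 9.796 × 0.02269 L/cmH2O = 0.2223 s.
Fraction remaining at end-expiration = e^(−Te/τ) = e^(−0.21/0.2223) = 0.3888 → 38.88%.

38.9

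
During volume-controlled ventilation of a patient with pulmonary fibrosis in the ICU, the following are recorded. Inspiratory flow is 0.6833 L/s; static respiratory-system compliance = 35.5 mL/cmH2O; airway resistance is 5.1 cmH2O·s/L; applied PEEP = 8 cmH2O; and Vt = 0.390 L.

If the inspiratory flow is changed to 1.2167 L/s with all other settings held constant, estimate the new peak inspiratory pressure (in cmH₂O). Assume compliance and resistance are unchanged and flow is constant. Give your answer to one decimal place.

PIP = Vt/C + R·V̇ + PEEP (constant-flow equation of motion).
Only the resistive term changes: ΔPIP = R × ΔV̇ = 5.1 × (1.2167 − 0.6833) = 5.1 × 0.5334 = 2.72 cmH2O.
Original PIP = 390/35.5 + 5.1×0.6833 + 8 = 22.471 cmH2O; new PIP = 22.471 + (2.72) = 25.191 cmH2O.

25.2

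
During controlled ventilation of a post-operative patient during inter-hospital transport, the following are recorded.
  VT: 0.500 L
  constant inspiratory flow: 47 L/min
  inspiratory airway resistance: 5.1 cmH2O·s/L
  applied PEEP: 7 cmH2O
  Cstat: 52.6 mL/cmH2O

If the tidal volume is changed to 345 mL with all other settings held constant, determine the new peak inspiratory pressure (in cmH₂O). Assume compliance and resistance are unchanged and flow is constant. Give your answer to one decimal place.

Flow: 47 L/min ÷ 60 = 0.7833 L/s.
PIP = Vt/C + R·V̇ + PEEP (constant-flow equation of motion).
Only the elastic term changes: ΔPIP = ΔVt / C = (345 − 500) / 52.6 = -2.947 cmH2O.
Original PIP = 500/52.6 + 5.1×0.7833 + 7 = 20.501 cmH2O; new PIP = 20.501 + (-2.947) = 17.554 cmH2O.

17.6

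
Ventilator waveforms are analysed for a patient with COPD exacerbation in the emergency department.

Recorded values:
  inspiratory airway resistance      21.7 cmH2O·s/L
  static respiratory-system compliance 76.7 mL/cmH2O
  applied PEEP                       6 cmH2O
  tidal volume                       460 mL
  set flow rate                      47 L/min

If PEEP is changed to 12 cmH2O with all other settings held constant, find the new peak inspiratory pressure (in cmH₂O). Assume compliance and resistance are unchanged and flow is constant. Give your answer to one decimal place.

35.0

Flow: 47 L/min ÷ 60 = 0.7833 L/s.
PIP = Vt/C + R·V̇ + PEEP (constant-flow equation of motion).
Only the baseline term changes: ΔPIP = ΔPEEP = 12 − 6 = 6.0 cmH2O.
Original PIP = 460/76.7 + 21.7×0.7833 + 6 = 28.995 cmH2O; new PIP = 28.995 + (6.0) = 34.995 cmH2O.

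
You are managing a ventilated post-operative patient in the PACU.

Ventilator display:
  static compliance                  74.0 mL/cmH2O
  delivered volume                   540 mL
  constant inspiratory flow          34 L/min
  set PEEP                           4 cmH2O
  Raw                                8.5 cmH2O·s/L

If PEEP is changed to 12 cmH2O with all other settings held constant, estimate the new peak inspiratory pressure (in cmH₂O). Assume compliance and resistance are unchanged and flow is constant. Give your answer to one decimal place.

Flow: 34 L/min ÷ 60 = 0.5667 L/s.
PIP = Vt/C + R·V̇ + PEEP (constant-flow equation of motion).
Only the baseline term changes: ΔPIP = ΔPEEP = 12 − 4 = 8.0 cmH2O.
Original PIP = 540/74.0 + 8.5×0.5667 + 4 = 16.114 cmH2O; new PIP = 16.114 + (8.0) = 24.114 cmH2O.

24.1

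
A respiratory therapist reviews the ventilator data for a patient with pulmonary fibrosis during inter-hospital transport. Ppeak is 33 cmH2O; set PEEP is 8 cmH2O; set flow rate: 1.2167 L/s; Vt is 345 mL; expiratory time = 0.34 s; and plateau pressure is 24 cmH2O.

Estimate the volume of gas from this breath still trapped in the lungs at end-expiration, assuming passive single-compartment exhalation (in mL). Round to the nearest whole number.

R = (PIP − Pplat)/V̇ = (33 − 24) / 1.2167 = 9.0/1.2167 = 7.397 cmH2O·s/L.
C = Vt/(Pplat − PEEP) = 345.0 / (24 − 8) = 345.0/16.0 = 21.563 mL/cmH2O.
τ = R × C = 7.397 × 0.02156 L/cmH2O = 0.1595 s.
Fraction remaining = e^(−Te/τ) = e^(−0.34/0.1595) = 0.1186.
Trapped volume = 345.0 × 0.1186 = 40.917 mL.

41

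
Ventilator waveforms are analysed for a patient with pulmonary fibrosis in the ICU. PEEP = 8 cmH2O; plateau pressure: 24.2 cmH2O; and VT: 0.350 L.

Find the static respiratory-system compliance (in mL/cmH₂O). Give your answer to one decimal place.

21.6

Cstat = Vt / (Pplat − PEEP) = 350 / (24.2 − 8) = 350 / 16.2 = 21.605 mL/cmH2O.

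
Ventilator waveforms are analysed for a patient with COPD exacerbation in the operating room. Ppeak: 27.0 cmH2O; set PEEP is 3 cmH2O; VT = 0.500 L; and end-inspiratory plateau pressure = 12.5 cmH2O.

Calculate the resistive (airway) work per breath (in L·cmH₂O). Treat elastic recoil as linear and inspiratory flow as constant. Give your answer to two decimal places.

With constant inspiratory flow the resistive pressure is constant at PIP − Pplat = 27.0 − 12.5 = 14.5 cmH2O, so resistive work = 14.5 × 0.500 = 7.25 L·cmH2O.

7.25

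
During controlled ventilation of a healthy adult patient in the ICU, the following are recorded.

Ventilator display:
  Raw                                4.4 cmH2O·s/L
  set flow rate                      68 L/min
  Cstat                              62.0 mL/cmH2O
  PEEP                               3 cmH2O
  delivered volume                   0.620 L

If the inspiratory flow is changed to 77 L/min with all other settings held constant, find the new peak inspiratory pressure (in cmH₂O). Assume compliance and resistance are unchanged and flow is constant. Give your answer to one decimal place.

18.6

Flow: 68 L/min ÷ 60 = 1.1333 L/s.
New flow: 77 L/min ÷ 60 = 1.2833 L/s.
PIP = Vt/C + R·V̇ + PEEP (constant-flow equation of motion).
Only the resistive term changes: ΔPIP = R × ΔV̇ = 4.4 × (1.2833 − 1.1333) = 4.4 × 0.15 = 0.66 cmH2O.
Original PIP = 620/62.0 + 4.4×1.1333 + 3 = 17.987 cmH2O; new PIP = 17.987 + (0.66) = 18.647 cmH2O.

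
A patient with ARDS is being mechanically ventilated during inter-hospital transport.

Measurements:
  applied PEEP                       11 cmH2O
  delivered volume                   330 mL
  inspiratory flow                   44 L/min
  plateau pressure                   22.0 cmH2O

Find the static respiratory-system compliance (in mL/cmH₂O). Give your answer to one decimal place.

30.0

Cstat = Vt / (Pplat − PEEP) = 330 / (22.0 − 11) = 330 / 11.0 = 30.0 mL/cmH2O.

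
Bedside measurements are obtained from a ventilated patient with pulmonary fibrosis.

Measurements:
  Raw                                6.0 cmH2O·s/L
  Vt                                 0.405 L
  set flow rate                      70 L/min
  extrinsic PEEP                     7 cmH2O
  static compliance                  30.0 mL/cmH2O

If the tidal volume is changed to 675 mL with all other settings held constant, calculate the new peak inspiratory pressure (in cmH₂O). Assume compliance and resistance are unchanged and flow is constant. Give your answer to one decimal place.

36.5

Flow: 70 L/min ÷ 60 = 1.1667 L/s.
PIP = Vt/C + R·V̇ + PEEP (constant-flow equation of motion).
Only the elastic term changes: ΔPIP = ΔVt / C = (675 − 405) / 30.0 = 9.0 cmH2O.
Original PIP = 405/30.0 + 6.0×1.1667 + 7 = 27.5 cmH2O; new PIP = 27.5 + (9.0) = 36.5 cmH2O.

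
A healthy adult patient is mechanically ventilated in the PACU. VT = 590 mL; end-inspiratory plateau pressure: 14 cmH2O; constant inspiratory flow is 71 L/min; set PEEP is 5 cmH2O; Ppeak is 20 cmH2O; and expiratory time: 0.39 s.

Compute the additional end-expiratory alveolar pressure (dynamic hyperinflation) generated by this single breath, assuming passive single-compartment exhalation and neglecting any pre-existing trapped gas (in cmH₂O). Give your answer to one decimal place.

2.8

Flow: 71 L/min ÷ 60 = 1.1833 L/s.
R = (PIP − Pplat)/V̇ = (20 − 14) / 1.1833 = 6.0/1.1833 = 5.071 cmH2O·s/L.
C = Vt/(Pplat − PEEP) = 590.0 / (14 − 5) = 590.0/9.0 = 65.556 mL/cmH2O.
τ = R × C = 5.071 × 0.06556 L/cmH2O = 0.3325 s.
Fraction remaining = e^(−Te/τ) = e^(−0.39/0.3325) = 0.3095; trapped volume = 590.0 × 0.3095 = 182.61 mL.
Additional alveolar pressure from trapping ≈ V_trapped / C = 182.61 / 65.556 = 2.786 cmH2O.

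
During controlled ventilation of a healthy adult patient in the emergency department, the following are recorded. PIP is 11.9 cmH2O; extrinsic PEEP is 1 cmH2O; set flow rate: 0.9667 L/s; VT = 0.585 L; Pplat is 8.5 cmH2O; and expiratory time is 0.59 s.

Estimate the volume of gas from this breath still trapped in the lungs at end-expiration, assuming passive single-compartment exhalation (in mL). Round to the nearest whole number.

68

R = (PIP − Pplat)/V̇ = (11.9 − 8.5) / 0.9667 = 3.4/0.9667 = 3.517 cmH2O·s/L.
C = Vt/(Pplat − PEEP) = 585.0 / (8.5 − 1) = 585.0/7.5 = 78.0 mL/cmH2O.
τ = R × C = 3.517 × 0.078 L/cmH2O = 0.2743 s.
Fraction remaining = e^(−Te/τ) = e^(−0.59/0.2743) = 0.1164.
Trapped volume = 585.0 × 0.1164 = 68.094 mL.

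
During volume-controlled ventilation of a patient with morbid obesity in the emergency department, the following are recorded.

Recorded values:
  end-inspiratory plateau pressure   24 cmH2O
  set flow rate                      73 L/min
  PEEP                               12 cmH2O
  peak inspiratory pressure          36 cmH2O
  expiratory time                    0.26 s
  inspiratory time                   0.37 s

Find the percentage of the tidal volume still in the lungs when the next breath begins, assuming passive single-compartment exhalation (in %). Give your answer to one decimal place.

Flow: 73 L/min ÷ 60 = 1.2167 L/s.
Vt = flow × Ti = 1.2167 L/s × 0.37 s × 1000 mL/L = 450.18 mL.
R = (PIP − Pplat)/V̇ = (36 − 24) / 1.2167 = 12.0/1.2167 = 9.863 cmH2O·s/L.
C = Vt/(Pplat − PEEP) = 450.18 / (24 − 12) = 450.18/12.0 = 37.515 mL/cmH2O.
τ = R × C = 9.863 × 0.03752 L/cmH2O = 0.3701 s.
Fraction remaining at end-expiration = e^(−Te/τ) = e^(−0.26/0.3701) = 0.4953 → 49.53%.

49.5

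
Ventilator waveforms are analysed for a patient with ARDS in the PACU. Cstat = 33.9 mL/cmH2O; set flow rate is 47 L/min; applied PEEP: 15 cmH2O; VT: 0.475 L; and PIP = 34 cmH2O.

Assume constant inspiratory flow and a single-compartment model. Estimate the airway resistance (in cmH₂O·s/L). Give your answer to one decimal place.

Flow: 47 L/min ÷ 60 = 0.7833 L/s.
Equation of motion (constant flow): PIP = Vt/C + R·V̇ + PEEP.
R·V̇ = PIP − Vt/C − PEEP = 34 − 475/33.9 − 15 = 34 − 14.012 − 15 = 4.988 cmH2O.
R = 4.988 / 0.7833 = 6.368 cmH2O·s/L.

6.4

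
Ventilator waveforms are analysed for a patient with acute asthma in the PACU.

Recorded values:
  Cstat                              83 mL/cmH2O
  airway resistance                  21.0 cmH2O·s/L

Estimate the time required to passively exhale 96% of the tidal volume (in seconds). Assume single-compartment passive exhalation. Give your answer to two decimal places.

5.61

τ = R × C = 21.0 × 83 mL/cmH2O = 21.0 × 0.083 L/cmH2O = 1.743 s.
Exhaled fraction f = 1 − e^(−t/τ) → t = −τ·ln(1 − f) = −1.743·ln(0.04) = 5.611 s.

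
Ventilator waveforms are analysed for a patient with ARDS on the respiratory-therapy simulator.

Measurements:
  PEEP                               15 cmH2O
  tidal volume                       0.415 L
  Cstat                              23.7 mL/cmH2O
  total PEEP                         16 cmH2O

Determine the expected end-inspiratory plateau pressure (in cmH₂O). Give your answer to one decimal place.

End-expiratory occlusion gives total PEEP = 16 cmH2O (intrinsic PEEP = 16 − 15 = 1). Use total PEEP for the elastic gradient.
Pplat = PEEPtotal + Vt / Cstat = 16 + 415 / 23.7 = 16 + 17.511 = 33.511 cmH2O.

33.5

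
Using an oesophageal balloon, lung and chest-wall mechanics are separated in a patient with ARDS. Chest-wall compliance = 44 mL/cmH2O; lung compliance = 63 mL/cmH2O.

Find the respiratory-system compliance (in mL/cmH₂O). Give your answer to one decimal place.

25.9

Lung and chest wall are elastances in series: 1/Crs = 1/CL + 1/Ccw.
1/Crs = 1/63 + 1/44 = 0.0386.
Crs = 25.907 mL/cmH2O.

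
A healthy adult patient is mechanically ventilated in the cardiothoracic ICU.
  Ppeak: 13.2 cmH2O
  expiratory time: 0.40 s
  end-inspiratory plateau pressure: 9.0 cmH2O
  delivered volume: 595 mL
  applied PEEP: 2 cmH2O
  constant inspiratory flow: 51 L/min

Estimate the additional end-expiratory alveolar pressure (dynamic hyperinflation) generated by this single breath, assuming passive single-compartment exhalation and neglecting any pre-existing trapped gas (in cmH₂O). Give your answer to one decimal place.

Flow: 51 L/min ÷ 60 = 0.85 L/s.
R = (PIP − Pplat)/V̇ = (13.2 − 9.0) / 0.85 = 4.2/0.85 = 4.941 cmH2O·s/L.
C = Vt/(Pplat − PEEP) = 595.0 / (9.0 − 2) = 595.0/7.0 = 85.0 mL/cmH2O.
τ = R × C = 4.941 × 0.085 L/cmH2O = 0.42 s.
Fraction remaining = e^(−Te/τ) = e^(−0.40/0.42) = 0.3858; trapped volume = 595.0 × 0.3858 = 229.55 mL.
Additional alveolar pressure from trapping ≈ V_trapped / C = 229.55 / 85.0 = 2.701 cmH2O.

2.7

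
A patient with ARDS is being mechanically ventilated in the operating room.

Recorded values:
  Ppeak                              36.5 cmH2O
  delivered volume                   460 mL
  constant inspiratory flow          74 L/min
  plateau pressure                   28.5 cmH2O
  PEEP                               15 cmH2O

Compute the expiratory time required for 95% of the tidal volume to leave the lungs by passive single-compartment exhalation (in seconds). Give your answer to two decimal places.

Flow: 74 L/min ÷ 60 = 1.2333 L/s.
R = (PIP − Pplat)/V̇ = (36.5 − 28.5) / 1.2333 = 8.0/1.2333 = 6.487 cmH2O·s/L.
C = Vt/(Pplat − PEEP) = 460.0 / (28.5 − 15) = 460.0/13.5 = 34.074 mL/cmH2O.
τ = R × C = 6.487 × 0.03407 L/cmH2O = 0.221 s.
t = −τ·ln(1 − 0.95) = −0.221·ln(0.05) = 0.6621 s.

0.66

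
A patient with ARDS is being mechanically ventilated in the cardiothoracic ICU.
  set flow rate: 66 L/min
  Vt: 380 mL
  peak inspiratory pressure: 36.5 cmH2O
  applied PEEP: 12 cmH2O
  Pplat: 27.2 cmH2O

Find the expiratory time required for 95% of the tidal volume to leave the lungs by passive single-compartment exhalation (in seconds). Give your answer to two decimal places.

Flow: 66 L/min ÷ 60 = 1.1 L/s.
R = (PIP − Pplat)/V̇ = (36.5 − 27.2) / 1.1 = 9.3/1.1 = 8.455 cmH2O·s/L.
C = Vt/(Pplat − PEEP) = 380.0 / (27.2 − 12) = 380.0/15.2 = 25.0 mL/cmH2O.
τ = R × C = 8.455 × 0.025 L/cmH2O = 0.2114 s.
t = −τ·ln(1 − 0.95) = −0.2114·ln(0.05) = 0.6333 s.

0.63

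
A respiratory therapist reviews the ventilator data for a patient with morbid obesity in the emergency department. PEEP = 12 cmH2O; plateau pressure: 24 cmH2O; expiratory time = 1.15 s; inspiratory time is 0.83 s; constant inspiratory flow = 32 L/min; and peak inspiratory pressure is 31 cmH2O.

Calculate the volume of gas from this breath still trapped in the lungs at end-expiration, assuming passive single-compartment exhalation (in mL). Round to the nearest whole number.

41

Flow: 32 L/min ÷ 60 = 0.5333 L/s.
Vt = flow × Ti = 0.5333 L/s × 0.83 s × 1000 mL/L = 442.64 mL.
R = (PIP − Pplat)/V̇ = (31 − 24) / 0.5333 = 7.0/0.5333 = 13.126 cmH2O·s/L.
C = Vt/(Pplat − PEEP) = 442.64 / (24 − 12) = 442.64/12.0 = 36.887 mL/cmH2O.
τ = R × C = 13.126 × 0.03689 L/cmH2O = 0.4842 s.
Fraction remaining = e^(−Te/τ) = e^(−1.15/0.4842) = 0.09301.
Trapped volume = 442.64 × 0.09301 = 41.17 mL.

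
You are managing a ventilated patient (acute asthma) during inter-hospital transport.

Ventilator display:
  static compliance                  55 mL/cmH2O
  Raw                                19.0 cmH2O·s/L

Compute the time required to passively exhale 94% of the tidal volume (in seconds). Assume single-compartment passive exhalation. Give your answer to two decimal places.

2.94

τ = R × C = 19.0 × 55 mL/cmH2O = 19.0 × 0.055 L/cmH2O = 1.045 s.
Exhaled fraction f = 1 − e^(−t/τ) → t = −τ·ln(1 − f) = −1.045·ln(0.06) = 2.94 s.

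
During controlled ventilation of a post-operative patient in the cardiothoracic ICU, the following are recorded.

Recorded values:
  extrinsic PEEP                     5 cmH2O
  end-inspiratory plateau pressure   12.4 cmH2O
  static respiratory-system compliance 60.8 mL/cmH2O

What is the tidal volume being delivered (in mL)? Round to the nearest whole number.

450

Vt = Cstat × (Pplat − PEEP) = 60.8 × (12.4 − 5) = 60.8 × 7.4 = 449.92 mL.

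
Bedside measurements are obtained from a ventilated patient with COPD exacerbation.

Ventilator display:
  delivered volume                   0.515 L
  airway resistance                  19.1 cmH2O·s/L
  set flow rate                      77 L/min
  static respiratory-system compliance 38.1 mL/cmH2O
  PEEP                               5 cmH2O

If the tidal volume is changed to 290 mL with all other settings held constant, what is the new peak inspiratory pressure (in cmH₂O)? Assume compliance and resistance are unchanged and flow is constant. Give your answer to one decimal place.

37.1

Flow: 77 L/min ÷ 60 = 1.2833 L/s.
PIP = Vt/C + R·V̇ + PEEP (constant-flow equation of motion).
Only the elastic term changes: ΔPIP = ΔVt / C = (290 − 515) / 38.1 = -5.906 cmH2O.
Original PIP = 515/38.1 + 19.1×1.2833 + 5 = 43.028 cmH2O; new PIP = 43.028 + (-5.906) = 37.122 cmH2O.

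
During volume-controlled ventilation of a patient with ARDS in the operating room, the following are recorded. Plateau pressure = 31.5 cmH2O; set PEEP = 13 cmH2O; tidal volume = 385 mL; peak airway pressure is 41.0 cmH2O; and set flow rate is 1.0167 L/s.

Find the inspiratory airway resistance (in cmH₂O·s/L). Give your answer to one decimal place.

9.3

Raw = (PIP − Pplat) / flow = (41.0 − 31.5) / 1.0167 = 9.5 / 1.0167 = 9.344 cmH2O·s/L.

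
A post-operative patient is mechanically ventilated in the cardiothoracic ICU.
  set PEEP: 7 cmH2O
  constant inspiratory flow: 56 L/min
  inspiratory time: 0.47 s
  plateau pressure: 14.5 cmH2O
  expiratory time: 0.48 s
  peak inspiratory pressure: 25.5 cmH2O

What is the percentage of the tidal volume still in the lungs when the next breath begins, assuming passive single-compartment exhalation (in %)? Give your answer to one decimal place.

49.8

Flow: 56 L/min ÷ 60 = 0.9333 L/s.
Vt = flow × Ti = 0.9333 L/s × 0.47 s × 1000 mL/L = 438.65 mL.
R = (PIP − Pplat)/V̇ = (25.5 − 14.5) / 0.9333 = 11.0/0.9333 = 11.786 cmH2O·s/L.
C = Vt/(Pplat − PEEP) = 438.65 / (14.5 − 7) = 438.65/7.5 = 58.487 mL/cmH2O.
τ = R × C = 11.786 × 0.05849 L/cmH2O = 0.6894 s.
Fraction remaining at end-expiration = e^(−Te/τ) = e^(−0.48/0.6894) = 0.4984 → 49.84%.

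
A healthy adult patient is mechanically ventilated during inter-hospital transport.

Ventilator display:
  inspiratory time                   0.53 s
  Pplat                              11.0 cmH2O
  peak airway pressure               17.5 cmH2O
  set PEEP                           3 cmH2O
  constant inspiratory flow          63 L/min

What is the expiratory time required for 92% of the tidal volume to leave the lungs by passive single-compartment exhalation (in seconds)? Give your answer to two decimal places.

Flow: 63 L/min ÷ 60 = 1.05 L/s.
Vt = flow × Ti = 1.05 L/s × 0.53 s × 1000 mL/L = 556.5 mL.
R = (PIP − Pplat)/V̇ = (17.5 − 11.0) / 1.05 = 6.5/1.05 = 6.19 cmH2O·s/L.
C = Vt/(Pplat − PEEP) = 556.5 / (11.0 − 3) = 556.5/8.0 = 69.563 mL/cmH2O.
τ = R × C = 6.19 × 0.06956 L/cmH2O = 0.4306 s.
t = −τ·ln(1 − 0.92) = −0.4306·ln(0.08) = 1.088 s.

1.09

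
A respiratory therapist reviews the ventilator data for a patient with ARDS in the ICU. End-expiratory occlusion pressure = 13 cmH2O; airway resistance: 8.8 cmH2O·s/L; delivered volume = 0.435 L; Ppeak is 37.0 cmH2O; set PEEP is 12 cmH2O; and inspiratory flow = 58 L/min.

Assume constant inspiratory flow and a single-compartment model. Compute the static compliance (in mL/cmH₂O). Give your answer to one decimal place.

28.1

Flow: 58 L/min ÷ 60 = 0.9667 L/s.
Total PEEP = 13 cmH2O (set 12 + intrinsic 1); this is the baseline alveolar pressure.
Equation of motion (constant flow): PIP = Vt/C + R·V̇ + PEEP.
Vt/C = PIP − R·V̇ − PEEP = 37.0 − 8.8×0.9667 − 13 = 37.0 − 8.507 − 13 = 15.493 cmH2O.
C = Vt / 15.493 = 435 / 15.493 = 28.077 mL/cmH2O.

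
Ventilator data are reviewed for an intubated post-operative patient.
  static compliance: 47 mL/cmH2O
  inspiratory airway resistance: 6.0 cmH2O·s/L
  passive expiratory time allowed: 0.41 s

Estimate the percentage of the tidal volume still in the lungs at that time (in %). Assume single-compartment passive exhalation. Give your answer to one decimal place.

23.4

τ = R × C = 6.0 × 47 mL/cmH2O = 6.0 × 0.047 L/cmH2O = 0.282 s.
Passive exhalation: V(t)/V₀ = e^(−t/τ) = e^(−0.41/0.282) = 0.2337.
Fraction remaining = 0.2337 → 23.37%.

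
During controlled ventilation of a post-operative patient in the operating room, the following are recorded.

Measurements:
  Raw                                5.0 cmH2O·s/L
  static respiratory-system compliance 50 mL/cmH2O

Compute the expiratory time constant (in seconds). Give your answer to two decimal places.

τ = R × C = 5.0 × 50 mL/cmH2O = 5.0 × 0.050 L/cmH2O = 0.25 s.

0.25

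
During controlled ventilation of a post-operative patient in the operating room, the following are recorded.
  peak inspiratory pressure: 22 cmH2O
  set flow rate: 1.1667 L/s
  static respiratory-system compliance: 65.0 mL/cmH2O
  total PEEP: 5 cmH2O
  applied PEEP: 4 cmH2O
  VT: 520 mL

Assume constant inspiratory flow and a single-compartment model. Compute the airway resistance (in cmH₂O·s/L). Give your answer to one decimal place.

7.7

Total PEEP = 5 cmH2O (set 4 + intrinsic 1); this is the baseline alveolar pressure.
Equation of motion (constant flow): PIP = Vt/C + R·V̇ + PEEP.
R·V̇ = PIP − Vt/C − PEEP = 22 − 520/65.0 − 5 = 22 − 8.0 − 5 = 9.0 cmH2O.
R = 9.0 / 1.1667 = 7.714 cmH2O·s/L.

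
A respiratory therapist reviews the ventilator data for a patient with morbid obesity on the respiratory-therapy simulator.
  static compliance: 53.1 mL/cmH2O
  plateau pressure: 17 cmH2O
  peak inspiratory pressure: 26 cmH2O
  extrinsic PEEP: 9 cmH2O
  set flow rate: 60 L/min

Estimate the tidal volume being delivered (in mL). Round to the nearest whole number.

Vt = Cstat × (Pplat − PEEP) = 53.1 × (17 − 9) = 53.1 × 8.0 = 424.8 mL.

425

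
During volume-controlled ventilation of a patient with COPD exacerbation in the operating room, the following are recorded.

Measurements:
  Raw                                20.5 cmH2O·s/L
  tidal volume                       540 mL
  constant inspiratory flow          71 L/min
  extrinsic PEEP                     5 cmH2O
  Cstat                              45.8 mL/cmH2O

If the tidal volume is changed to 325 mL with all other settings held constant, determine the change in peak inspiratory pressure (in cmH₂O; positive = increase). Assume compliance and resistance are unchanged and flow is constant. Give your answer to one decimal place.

PIP = Vt/C + R·V̇ + PEEP (constant-flow equation of motion).
Only the elastic term changes: ΔPIP = ΔVt / C = (325 − 540) / 45.8 = -4.694 cmH2O.

-4.7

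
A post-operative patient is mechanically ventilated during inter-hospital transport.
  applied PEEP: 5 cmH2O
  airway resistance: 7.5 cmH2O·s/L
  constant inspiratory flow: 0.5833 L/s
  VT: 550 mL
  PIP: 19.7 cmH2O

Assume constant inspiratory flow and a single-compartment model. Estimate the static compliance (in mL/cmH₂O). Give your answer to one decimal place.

Equation of motion (constant flow): PIP = Vt/C + R·V̇ + PEEP.
Vt/C = PIP − R·V̇ − PEEP = 19.7 − 7.5×0.5833 − 5 = 19.7 − 4.375 − 5 = 10.325 cmH2O.
C = Vt / 10.325 = 550 / 10.325 = 53.269 mL/cmH2O.

53.3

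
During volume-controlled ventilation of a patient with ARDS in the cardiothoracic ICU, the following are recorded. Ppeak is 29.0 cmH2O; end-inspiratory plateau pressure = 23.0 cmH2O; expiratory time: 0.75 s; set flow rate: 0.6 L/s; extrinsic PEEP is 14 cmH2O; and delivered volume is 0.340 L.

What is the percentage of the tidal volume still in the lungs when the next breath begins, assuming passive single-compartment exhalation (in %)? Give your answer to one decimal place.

13.7

R = (PIP − Pplat)/V̇ = (29.0 − 23.0) / 0.6 = 6.0/0.6 = 10.0 cmH2O·s/L.
C = Vt/(Pplat − PEEP) = 340.0 / (23.0 − 14) = 340.0/9.0 = 37.778 mL/cmH2O.
τ = R × C = 10.0 × 0.03778 L/cmH2O = 0.3778 s.
Fraction remaining at end-expiration = e^(−Te/τ) = e^(−0.75/0.3778) = 0.1374 → 13.74%.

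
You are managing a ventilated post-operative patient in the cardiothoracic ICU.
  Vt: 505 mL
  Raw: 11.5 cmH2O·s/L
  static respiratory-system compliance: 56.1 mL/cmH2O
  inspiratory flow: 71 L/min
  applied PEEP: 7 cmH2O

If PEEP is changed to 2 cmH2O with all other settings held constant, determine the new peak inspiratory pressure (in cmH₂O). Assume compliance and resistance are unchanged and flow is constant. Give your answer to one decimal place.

Flow: 71 L/min ÷ 60 = 1.1833 L/s.
PIP = Vt/C + R·V̇ + PEEP (constant-flow equation of motion).
Only the baseline term changes: ΔPIP = ΔPEEP = 2 − 7 = -5.0 cmH2O.
Original PIP = 505/56.1 + 11.5×1.1833 + 7 = 29.61 cmH2O; new PIP = 29.61 + (-5.0) = 24.61 cmH2O.

24.6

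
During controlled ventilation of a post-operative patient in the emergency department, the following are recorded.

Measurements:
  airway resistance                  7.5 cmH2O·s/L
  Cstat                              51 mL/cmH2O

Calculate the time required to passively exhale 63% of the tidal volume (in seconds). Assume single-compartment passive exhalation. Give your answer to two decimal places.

0.38

τ = R × C = 7.5 × 51 mL/cmH2O = 7.5 × 0.051 L/cmH2O = 0.3825 s.
Exhaled fraction f = 1 − e^(−t/τ) → t = −τ·ln(1 − f) = −0.3825·ln(0.37) = 0.3803 s.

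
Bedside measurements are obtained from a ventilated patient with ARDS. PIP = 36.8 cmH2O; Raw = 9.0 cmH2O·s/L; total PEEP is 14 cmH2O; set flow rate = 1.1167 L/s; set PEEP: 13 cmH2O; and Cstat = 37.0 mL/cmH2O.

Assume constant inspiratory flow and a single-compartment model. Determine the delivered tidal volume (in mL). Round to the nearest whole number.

472

Total PEEP = 14 cmH2O (set 13 + intrinsic 1); this is the baseline alveolar pressure.
Equation of motion (constant flow): PIP = Vt/C + R·V̇ + PEEP.
Vt/C = PIP − R·V̇ − PEEP = 36.8 − 10.05 − 14 = 12.75 cmH2O.
Vt = C × 12.75 = 37.0 × 12.75 = 471.75 mL.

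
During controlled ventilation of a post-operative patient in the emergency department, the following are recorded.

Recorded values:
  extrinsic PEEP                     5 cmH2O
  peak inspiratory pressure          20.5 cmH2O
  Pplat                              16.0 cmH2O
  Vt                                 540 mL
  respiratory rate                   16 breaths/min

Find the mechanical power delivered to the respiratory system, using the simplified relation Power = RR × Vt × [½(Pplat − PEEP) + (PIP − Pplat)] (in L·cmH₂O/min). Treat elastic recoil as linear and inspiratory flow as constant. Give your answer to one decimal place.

86.4

Per-breath work = Vt × [½(Pplat−PEEP) + (PIP−Pplat)] = 0.540 × [0.5×11.0 + 4.5] = 0.540 × 10.0 = 5.4 L·cmH2O.
Power = 16 × 5.4 = 86.4 L·cmH2O/min.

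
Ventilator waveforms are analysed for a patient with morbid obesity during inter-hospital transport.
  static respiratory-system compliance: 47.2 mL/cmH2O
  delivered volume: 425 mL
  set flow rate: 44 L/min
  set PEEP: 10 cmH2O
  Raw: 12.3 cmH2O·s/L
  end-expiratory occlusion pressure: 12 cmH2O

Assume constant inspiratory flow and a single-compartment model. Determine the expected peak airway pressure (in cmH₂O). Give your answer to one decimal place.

Flow: 44 L/min ÷ 60 = 0.7333 L/s.
Total PEEP = 12 cmH2O (set 10 + intrinsic 2); this is the baseline alveolar pressure.
Equation of motion (constant flow): PIP = Vt/C + R·V̇ + PEEP.
PIP = 425/47.2 + 12.3×0.7333 + 12 = 9.004 + 9.02 + 12 = 30.024 cmH2O.

30.0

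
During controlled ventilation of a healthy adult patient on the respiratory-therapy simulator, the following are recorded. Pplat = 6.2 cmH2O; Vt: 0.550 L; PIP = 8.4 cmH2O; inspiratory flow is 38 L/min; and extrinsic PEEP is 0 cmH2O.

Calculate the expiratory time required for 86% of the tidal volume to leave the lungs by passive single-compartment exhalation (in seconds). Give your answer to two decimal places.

0.61

Flow: 38 L/min ÷ 60 = 0.6333 L/s.
R = (PIP − Pplat)/V̇ = (8.4 − 6.2) / 0.6333 = 2.2/0.6333 = 3.474 cmH2O·s/L.
C = Vt/(Pplat − PEEP) = 550.0 / (6.2 − 0) = 550.0/6.2 = 88.71 mL/cmH2O.
τ = R × C = 3.474 × 0.08871 L/cmH2O = 0.3082 s.
t = −τ·ln(1 − 0.86) = −0.3082·ln(0.14) = 0.606 s.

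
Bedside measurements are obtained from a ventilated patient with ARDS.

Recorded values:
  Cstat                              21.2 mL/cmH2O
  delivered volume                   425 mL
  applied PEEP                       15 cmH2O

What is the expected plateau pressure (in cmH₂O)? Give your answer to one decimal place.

35.0

Pplat = PEEP + Vt / Cstat = 15 + 425 / 21.2 = 15 + 20.047 = 35.047 cmH2O.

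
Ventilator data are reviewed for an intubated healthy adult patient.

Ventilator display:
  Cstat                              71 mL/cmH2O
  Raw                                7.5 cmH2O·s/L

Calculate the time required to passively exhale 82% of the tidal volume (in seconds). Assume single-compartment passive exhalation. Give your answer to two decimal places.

τ = R × C = 7.5 × 71 mL/cmH2O = 7.5 × 0.071 L/cmH2O = 0.5325 s.
Exhaled fraction f = 1 − e^(−t/τ) → t = −τ·ln(1 − f) = −0.5325·ln(0.18) = 0.9131 s.

0.91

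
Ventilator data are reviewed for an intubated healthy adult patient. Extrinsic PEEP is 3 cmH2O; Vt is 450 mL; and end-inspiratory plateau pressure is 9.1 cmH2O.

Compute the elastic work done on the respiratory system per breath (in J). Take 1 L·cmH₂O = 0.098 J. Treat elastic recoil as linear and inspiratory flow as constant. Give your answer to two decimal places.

Elastic work ≈ ½ × (Pplat − PEEP) × Vt = 0.5 × (9.1 − 3) × 0.450 L = 0.5 × 6.1 × 0.450 = 1.373 L·cmH2O.
× 0.098 J/(L·cmH2O) → 0.1346 J.

0.13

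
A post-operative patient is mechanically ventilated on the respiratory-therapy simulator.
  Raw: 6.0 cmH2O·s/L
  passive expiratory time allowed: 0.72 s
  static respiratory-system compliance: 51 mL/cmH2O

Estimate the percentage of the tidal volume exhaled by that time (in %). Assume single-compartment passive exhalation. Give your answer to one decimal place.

τ = R × C = 6.0 × 51 mL/cmH2O = 6.0 × 0.051 L/cmH2O = 0.306 s.
Passive exhalation: V(t)/V₀ = e^(−t/τ) = e^(−0.72/0.306) = 0.09509.
Fraction exhaled = 1 − 0.09509 = 0.9049 → 90.49%.

90.5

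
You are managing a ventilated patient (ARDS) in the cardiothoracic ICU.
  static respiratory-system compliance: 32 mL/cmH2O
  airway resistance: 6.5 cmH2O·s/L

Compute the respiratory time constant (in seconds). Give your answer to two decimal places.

0.21

τ = R × C = 6.5 × 32 mL/cmH2O = 6.5 × 0.032 L/cmH2O = 0.208 s.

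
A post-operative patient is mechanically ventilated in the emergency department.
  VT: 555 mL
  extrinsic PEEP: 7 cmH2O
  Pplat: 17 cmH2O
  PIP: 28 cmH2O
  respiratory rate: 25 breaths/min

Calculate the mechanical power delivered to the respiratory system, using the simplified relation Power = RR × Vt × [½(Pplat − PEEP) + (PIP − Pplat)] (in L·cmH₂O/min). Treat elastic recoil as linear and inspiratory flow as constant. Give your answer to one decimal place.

222.0

Per-breath work = Vt × [½(Pplat−PEEP) + (PIP−Pplat)] = 0.555 × [0.5×10.0 + 11.0] = 0.555 × 16.0 = 8.88 L·cmH2O.
Power = 25 × 8.88 = 222.0 L·cmH2O/min.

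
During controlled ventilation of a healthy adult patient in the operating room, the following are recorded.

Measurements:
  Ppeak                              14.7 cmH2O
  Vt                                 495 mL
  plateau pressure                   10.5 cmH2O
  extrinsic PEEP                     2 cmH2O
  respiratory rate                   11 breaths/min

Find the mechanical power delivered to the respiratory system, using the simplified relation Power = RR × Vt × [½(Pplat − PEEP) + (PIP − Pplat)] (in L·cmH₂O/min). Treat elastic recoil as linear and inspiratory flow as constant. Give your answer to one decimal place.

46.0

Per-breath work = Vt × [½(Pplat−PEEP) + (PIP−Pplat)] = 0.495 × [0.5×8.5 + 4.2] = 0.495 × 8.45 = 4.183 L·cmH2O.
Power = 11 × 4.183 = 46.013 L·cmH2O/min.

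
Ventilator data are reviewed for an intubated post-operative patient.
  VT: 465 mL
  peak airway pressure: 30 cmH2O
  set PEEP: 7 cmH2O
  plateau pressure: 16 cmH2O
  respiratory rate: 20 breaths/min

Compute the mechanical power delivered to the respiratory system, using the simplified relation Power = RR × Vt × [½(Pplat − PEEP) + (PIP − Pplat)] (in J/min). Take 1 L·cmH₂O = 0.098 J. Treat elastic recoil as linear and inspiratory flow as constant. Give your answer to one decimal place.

16.9

Per-breath work = Vt × [½(Pplat−PEEP) + (PIP−Pplat)] = 0.465 × [0.5×9.0 + 14.0] = 0.465 × 18.5 = 8.603 L·cmH2O.
Power = 20 × 8.603 = 172.06 L·cmH2O/min.
× 0.098 J/(L·cmH2O) → 16.862 J/min.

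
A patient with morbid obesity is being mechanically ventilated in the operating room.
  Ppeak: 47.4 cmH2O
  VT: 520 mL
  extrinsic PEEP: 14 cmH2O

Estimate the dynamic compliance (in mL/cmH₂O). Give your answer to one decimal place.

15.6

Dynamic compliance = Vt / (PIP − PEEP) = 520 / (47.4 − 14) = 520 / 33.4 = 15.569 mL/cmH2O.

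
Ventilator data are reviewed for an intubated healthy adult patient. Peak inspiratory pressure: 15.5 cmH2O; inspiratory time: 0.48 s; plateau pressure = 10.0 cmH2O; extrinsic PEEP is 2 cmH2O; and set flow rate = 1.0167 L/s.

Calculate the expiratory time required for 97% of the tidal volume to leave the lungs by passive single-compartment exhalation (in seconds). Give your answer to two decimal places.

1.16

Vt = flow × Ti = 1.0167 L/s × 0.48 s × 1000 mL/L = 488.02 mL.
R = (PIP − Pplat)/V̇ = (15.5 − 10.0) / 1.0167 = 5.5/1.0167 = 5.41 cmH2O·s/L.
C = Vt/(Pplat − PEEP) = 488.02 / (10.0 − 2) = 488.02/8.0 = 61.003 mL/cmH2O.
τ = R × C = 5.41 × 0.061 L/cmH2O = 0.33 s.
t = −τ·ln(1 − 0.97) = −0.33·ln(0.03) = 1.157 s.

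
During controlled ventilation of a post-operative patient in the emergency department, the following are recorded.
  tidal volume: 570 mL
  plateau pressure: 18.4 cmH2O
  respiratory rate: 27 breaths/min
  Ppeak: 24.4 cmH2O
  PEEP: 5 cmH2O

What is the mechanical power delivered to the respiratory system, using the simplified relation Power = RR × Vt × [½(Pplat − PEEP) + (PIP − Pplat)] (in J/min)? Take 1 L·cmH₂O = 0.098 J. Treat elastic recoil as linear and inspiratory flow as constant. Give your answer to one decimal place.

19.2

Per-breath work = Vt × [½(Pplat−PEEP) + (PIP−Pplat)] = 0.570 × [0.5×13.4 + 6.0] = 0.570 × 12.7 = 7.239 L·cmH2O.
Power = 27 × 7.239 = 195.45 L·cmH2O/min.
× 0.098 J/(L·cmH2O) → 19.154 J/min.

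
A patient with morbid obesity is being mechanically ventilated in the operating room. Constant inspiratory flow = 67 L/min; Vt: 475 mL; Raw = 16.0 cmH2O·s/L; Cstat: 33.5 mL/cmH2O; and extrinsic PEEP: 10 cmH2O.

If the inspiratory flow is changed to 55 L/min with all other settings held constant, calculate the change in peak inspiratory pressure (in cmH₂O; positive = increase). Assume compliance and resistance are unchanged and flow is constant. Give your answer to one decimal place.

-3.2

Flow: 67 L/min ÷ 60 = 1.1167 L/s.
New flow: 55 L/min ÷ 60 = 0.9167 L/s.
PIP = Vt/C + R·V̇ + PEEP (constant-flow equation of motion).
Only the resistive term changes: ΔPIP = R × ΔV̇ = 16.0 × (0.9167 − 1.1167) = 16.0 × -0.2 = -3.2 cmH2O.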